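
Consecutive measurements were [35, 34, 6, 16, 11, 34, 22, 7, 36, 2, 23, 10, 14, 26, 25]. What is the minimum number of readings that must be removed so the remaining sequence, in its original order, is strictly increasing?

10

Fewest deletions = n − (longest strictly increasing subsequence).
Patience tails:
35 → extends → [35]
34 → replaces 35 → [34]
6 → replaces 34 → [6]
16 → extends → [6, 16]
11 → replaces 16 → [6, 11]
34 → extends → [6, 11, 34]
22 → replaces 34 → [6, 11, 22]
7 → replaces 11 → [6, 7, 22]
36 → extends → [6, 7, 22, 36]
2 → replaces 6 → [2, 7, 22, 36]
23 → replaces 36 → [2, 7, 22, 23]
10 → replaces 22 → [2, 7, 10, 23]
14 → replaces 23 → [2, 7, 10, 14]
26 → extends → [2, 7, 10, 14, 26]
25 → replaces 26 → [2, 7, 10, 14, 25]
Longest strictly increasing subsequence has length 5, so deletions = 15 − 5 = 10.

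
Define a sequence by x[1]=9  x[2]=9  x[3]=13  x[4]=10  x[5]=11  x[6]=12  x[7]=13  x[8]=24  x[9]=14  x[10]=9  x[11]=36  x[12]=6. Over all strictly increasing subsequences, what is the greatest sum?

115

Let S[i] be the best sum of a strictly increasing subsequence ending at i:
i:       1   2   3   4   5   6   7   8   9  10  11  12
x[i]:    9   9  13  10  11  12  13  24  14   9  36   6
S:       9   9  22  19  30  42  55  79  69   9 115   6
Maximum is 115 (e.g. 9 + 10 + 11 + 12 + 13 + 24 + 36).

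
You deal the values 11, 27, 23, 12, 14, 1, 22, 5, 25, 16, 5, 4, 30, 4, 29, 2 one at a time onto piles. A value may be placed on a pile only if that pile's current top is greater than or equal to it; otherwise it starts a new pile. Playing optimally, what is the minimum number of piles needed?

6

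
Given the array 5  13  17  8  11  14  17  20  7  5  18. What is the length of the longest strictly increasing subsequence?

6

Track the smallest tail for each achievable length (strict):
5 → extends → [5]
13 → extends → [5, 13]
17 → extends → [5, 13, 17]
8 → replaces 13 → [5, 8, 17]
11 → replaces 17 → [5, 8, 11]
14 → extends → [5, 8, 11, 14]
17 → extends → [5, 8, 11, 14, 17]
20 → extends → [5, 8, 11, 14, 17, 20]
7 → replaces 8 → [5, 7, 11, 14, 17, 20]
5 → already a tail → [5, 7, 11, 14, 17, 20]
18 → replaces 20 → [5, 7, 11, 14, 17, 18]
Six tails, so the longest strictly increasing subsequence has length 6 (e.g. 5, 8, 11, 14, 17, 20).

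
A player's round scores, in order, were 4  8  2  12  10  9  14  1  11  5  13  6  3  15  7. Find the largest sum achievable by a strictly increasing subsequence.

61

Let S[i] be the best sum of a strictly increasing subsequence ending at i:
i:      1  2  3  4  5  6  7  8  9 10 11 12 13 14 15
a[i]:   4  8  2 12 10  9 14  1 11  5 13  6  3 15  7
S:      4 12  2 24 22 21 38  1 33  9 46 15  5 61 22
Maximum is 61 (e.g. 4 + 8 + 10 + 11 + 13 + 15).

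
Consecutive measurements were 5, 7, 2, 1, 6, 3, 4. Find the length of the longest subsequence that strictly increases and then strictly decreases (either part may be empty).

inc[i] = longest strictly increasing subsequence ending at i; dec[i] = longest strictly decreasing subsequence starting at i:
i:     1 2 3 4 5 6 7
a[i]:  5 7 2 1 6 3 4
inc:   1 2 1 1 2 2 3
dec:   3 3 2 1 2 1 1
Best peak at i=2 (value 7): inc=2, dec=3, length 2+3−1 = 4.

4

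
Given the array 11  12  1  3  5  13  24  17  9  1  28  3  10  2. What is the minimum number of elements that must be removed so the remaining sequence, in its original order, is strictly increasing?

Fewest deletions = n − (longest strictly increasing subsequence).
i:      1  2  3  4  5  6  7  8  9 10 11 12 13 14
a[i]:  11 12  1  3  5 13 24 17  9  1 28  3 10  2
dp:     1  2  1  2  3  4  5  5  4  1  6  2  5  2
max dp = 6, so deletions = 14 − 6 = 8.

8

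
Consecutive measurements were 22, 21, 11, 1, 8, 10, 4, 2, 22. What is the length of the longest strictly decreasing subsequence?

6

Negate each value so 'decreasing' becomes 'increasing', then run patience tails on the negated sequence:
-22 → extends → [-22]
-21 → extends → [-22, -21]
-11 → extends → [-22, -21, -11]
-1 → extends → [-22, -21, -11, -1]
-8 → replaces -1 → [-22, -21, -11, -8]
-10 → replaces -8 → [-22, -21, -11, -10]
-4 → extends → [-22, -21, -11, -10, -4]
-2 → extends → [-22, -21, -11, -10, -4, -2]
-22 → already a tail → [-22, -21, -11, -10, -4, -2]
Six tails, so the longest strictly decreasing subsequence of the original has length 6.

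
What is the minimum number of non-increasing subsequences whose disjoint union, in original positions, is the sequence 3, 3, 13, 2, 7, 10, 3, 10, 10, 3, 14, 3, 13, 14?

Place each on the leftmost legal pile:
3 → new pile 1 (tops now [3])
3 → pile 1 (tops now [3])
13 → new pile 2 (tops now [3, 13])
2 → pile 1 (tops now [2, 13])
7 → pile 2 (tops now [2, 7])
10 → new pile 3 (tops now [2, 7, 10])
3 → pile 2 (tops now [2, 3, 10])
10 → pile 3 (tops now [2, 3, 10])
10 → pile 3 (tops now [2, 3, 10])
3 → pile 2 (tops now [2, 3, 10])
14 → new pile 4 (tops now [2, 3, 10, 14])
3 → pile 2 (tops now [2, 3, 10, 14])
13 → pile 4 (tops now [2, 3, 10, 13])
14 → new pile 5 (tops now [2, 3, 10, 13, 14])
Five piles.

5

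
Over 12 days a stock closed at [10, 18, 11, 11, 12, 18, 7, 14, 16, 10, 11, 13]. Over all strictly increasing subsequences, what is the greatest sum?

63

Let S[i] be the best sum of a strictly increasing subsequence ending at i:
i:      1  2  3  4  5  6  7  8  9 10 11 12
a[i]:  10 18 11 11 12 18  7 14 16 10 11 13
S:     10 28 21 21 33 51  7 47 63 17 28 46
Maximum is 63 (e.g. 10 + 11 + 12 + 14 + 16).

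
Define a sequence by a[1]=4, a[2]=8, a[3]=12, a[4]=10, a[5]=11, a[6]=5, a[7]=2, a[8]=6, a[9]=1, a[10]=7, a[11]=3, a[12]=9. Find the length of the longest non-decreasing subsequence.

5

Track the smallest tail for each achievable length (allowing ties):
4 → extends → [4]
8 → extends → [4, 8]
12 → extends → [4, 8, 12]
10 → replaces 12 → [4, 8, 10]
11 → extends → [4, 8, 10, 11]
5 → replaces 8 → [4, 5, 10, 11]
2 → replaces 4 → [2, 5, 10, 11]
6 → replaces 10 → [2, 5, 6, 11]
1 → replaces 2 → [1, 5, 6, 11]
7 → replaces 11 → [1, 5, 6, 7]
3 → replaces 5 → [1, 3, 6, 7]
9 → extends → [1, 3, 6, 7, 9]
Five tails, so the longest non-decreasing subsequence has length 5 (e.g. 4, 5, 6, 7, 9).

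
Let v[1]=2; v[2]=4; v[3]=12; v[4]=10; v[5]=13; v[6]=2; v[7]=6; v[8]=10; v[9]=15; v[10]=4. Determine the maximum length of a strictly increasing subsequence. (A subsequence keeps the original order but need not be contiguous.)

5

Track the smallest tail for each achievable length (strict):
2 → extends → [2]
4 → extends → [2, 4]
12 → extends → [2, 4, 12]
10 → replaces 12 → [2, 4, 10]
13 → extends → [2, 4, 10, 13]
2 → already a tail → [2, 4, 10, 13]
6 → replaces 10 → [2, 4, 6, 13]
10 → replaces 13 → [2, 4, 6, 10]
15 → extends → [2, 4, 6, 10, 15]
4 → already a tail → [2, 4, 6, 10, 15]
Five tails, so the longest strictly increasing subsequence has length 5 (e.g. 2, 4, 12, 13, 15).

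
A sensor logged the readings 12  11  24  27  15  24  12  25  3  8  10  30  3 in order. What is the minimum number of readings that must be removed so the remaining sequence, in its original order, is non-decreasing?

8

Fewest deletions = n − (longest non-decreasing subsequence).
Patience tails:
12 → extends → [12]
11 → replaces 12 → [11]
24 → extends → [11, 24]
27 → extends → [11, 24, 27]
15 → replaces 24 → [11, 15, 27]
24 → replaces 27 → [11, 15, 24]
12 → replaces 15 → [11, 12, 24]
25 → extends → [11, 12, 24, 25]
3 → replaces 11 → [3, 12, 24, 25]
8 → replaces 12 → [3, 8, 24, 25]
10 → replaces 24 → [3, 8, 10, 25]
30 → extends → [3, 8, 10, 25, 30]
3 → replaces 8 → [3, 3, 10, 25, 30]
Longest non-decreasing subsequence has length 5, so deletions = 13 − 5 = 8.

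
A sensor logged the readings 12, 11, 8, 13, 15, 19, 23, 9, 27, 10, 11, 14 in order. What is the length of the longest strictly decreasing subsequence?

Let dp[i] be the longest strictly decreasing subsequence ending at i:
i:      1  2  3  4  5  6  7  8  9 10 11 12
a[i]:  12 11  8 13 15 19 23  9 27 10 11 14
dp:     1  2  3  1  1  1  1  3  1  3  2  2
Maximum is 3.

3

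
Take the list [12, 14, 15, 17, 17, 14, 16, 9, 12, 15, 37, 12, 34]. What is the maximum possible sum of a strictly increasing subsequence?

95

Let S[i] be the best sum of a strictly increasing subsequence ending at i:
i:      1  2  3  4  5  6  7  8  9 10 11 12 13
a[i]:  12 14 15 17 17 14 16  9 12 15 37 12 34
S:     12 26 41 58 58 26 57  9 21 41 95 21 92
Maximum is 95 (e.g. 12 + 14 + 15 + 17 + 37).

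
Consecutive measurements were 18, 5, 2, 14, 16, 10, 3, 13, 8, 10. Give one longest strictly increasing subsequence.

Patience tails give the LIS length; then backtrack through the dp parents:
18 → extends → [18]
5 → replaces 18 → [5]
2 → replaces 5 → [2]
14 → extends → [2, 14]
16 → extends → [2, 14, 16]
10 → replaces 14 → [2, 10, 16]
3 → replaces 10 → [2, 3, 16]
13 → replaces 16 → [2, 3, 13]
8 → replaces 13 → [2, 3, 8]
10 → extends → [2, 3, 8, 10]
Length 4; one witness is 2, 3, 8, 10.

2, 3, 8, 10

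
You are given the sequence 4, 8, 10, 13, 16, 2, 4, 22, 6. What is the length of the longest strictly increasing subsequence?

Let dp[i] be the length of the longest such subsequence ending at index i:
i:      1  2  3  4  5  6  7  8  9
a[i]:   4  8 10 13 16  2  4 22  6
dp:     1  2  3  4  5  1  2  6  3
Maximum dp value is 6.

6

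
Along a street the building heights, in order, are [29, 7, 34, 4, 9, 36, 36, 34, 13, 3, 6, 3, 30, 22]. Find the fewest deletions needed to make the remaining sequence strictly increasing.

Fewest deletions = n − (longest strictly increasing subsequence).
Patience tails:
29 → extends → [29]
7 → replaces 29 → [7]
34 → extends → [7, 34]
4 → replaces 7 → [4, 34]
9 → replaces 34 → [4, 9]
36 → extends → [4, 9, 36]
36 → already a tail → [4, 9, 36]
34 → replaces 36 → [4, 9, 34]
13 → replaces 34 → [4, 9, 13]
3 → replaces 4 → [3, 9, 13]
6 → replaces 9 → [3, 6, 13]
3 → already a tail → [3, 6, 13]
30 → extends → [3, 6, 13, 30]
22 → replaces 30 → [3, 6, 13, 22]
Longest strictly increasing subsequence has length 4, so deletions = 14 − 4 = 10.

10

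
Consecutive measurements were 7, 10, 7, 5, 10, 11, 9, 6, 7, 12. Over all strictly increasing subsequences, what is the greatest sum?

Let S[i] be the best sum of a strictly increasing subsequence ending at i:
i:      1  2  3  4  5  6  7  8  9 10
a[i]:   7 10  7  5 10 11  9  6  7 12
S:      7 17  7  5 17 28 16 11 18 40
Maximum is 40 (e.g. 7 + 10 + 11 + 12).

40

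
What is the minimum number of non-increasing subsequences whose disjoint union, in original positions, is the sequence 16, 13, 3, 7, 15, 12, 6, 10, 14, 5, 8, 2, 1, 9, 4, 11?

Place each on the leftmost legal pile:
16 → new pile 1 (tops now [16])
13 → pile 1 (tops now [13])
3 → pile 1 (tops now [3])
7 → new pile 2 (tops now [3, 7])
15 → new pile 3 (tops now [3, 7, 15])
12 → pile 3 (tops now [3, 7, 12])
6 → pile 2 (tops now [3, 6, 12])
10 → pile 3 (tops now [3, 6, 10])
14 → new pile 4 (tops now [3, 6, 10, 14])
5 → pile 2 (tops now [3, 5, 10, 14])
8 → pile 3 (tops now [3, 5, 8, 14])
2 → pile 1 (tops now [2, 5, 8, 14])
1 → pile 1 (tops now [1, 5, 8, 14])
9 → pile 4 (tops now [1, 5, 8, 9])
4 → pile 2 (tops now [1, 4, 8, 9])
11 → new pile 5 (tops now [1, 4, 8, 9, 11])
Five piles.

5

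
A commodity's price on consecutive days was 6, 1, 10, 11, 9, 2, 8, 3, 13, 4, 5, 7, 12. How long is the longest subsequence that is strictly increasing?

Track the smallest tail for each achievable length (strict):
6 → extends → [6]
1 → replaces 6 → [1]
10 → extends → [1, 10]
11 → extends → [1, 10, 11]
9 → replaces 10 → [1, 9, 11]
2 → replaces 9 → [1, 2, 11]
8 → replaces 11 → [1, 2, 8]
3 → replaces 8 → [1, 2, 3]
13 → extends → [1, 2, 3, 13]
4 → replaces 13 → [1, 2, 3, 4]
5 → extends → [1, 2, 3, 4, 5]
7 → extends → [1, 2, 3, 4, 5, 7]
12 → extends → [1, 2, 3, 4, 5, 7, 12]
Seven tails, so the longest strictly increasing subsequence has length 7 (e.g. 1, 2, 3, 4, 5, 7, 12).

7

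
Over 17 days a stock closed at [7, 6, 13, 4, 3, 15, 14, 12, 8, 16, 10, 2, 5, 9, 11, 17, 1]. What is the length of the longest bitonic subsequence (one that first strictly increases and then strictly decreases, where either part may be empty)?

inc[i] = longest strictly increasing subsequence ending at i; dec[i] = longest strictly decreasing subsequence starting at i:
i:      1  2  3  4  5  6  7  8  9 10 11 12 13 14 15 16 17
a[i]:   7  6 13  4  3 15 14 12  8 16 10  2  5  9 11 17  1
inc:    1  1  2  1  1  3  3  2  2  4  3  1  2  3  4  5  1
dec:    6  5  5  4  3  6  5  4  3  4  3  2  2  2  2  2  1
Best peak at i=6 (value 15): inc=3, dec=6, length 3+6−1 = 8.

8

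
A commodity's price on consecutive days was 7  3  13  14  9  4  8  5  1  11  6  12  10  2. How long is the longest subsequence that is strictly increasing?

5

Track the smallest tail for each achievable length (strict):
7 → extends → [7]
3 → replaces 7 → [3]
13 → extends → [3, 13]
14 → extends → [3, 13, 14]
9 → replaces 13 → [3, 9, 14]
4 → replaces 9 → [3, 4, 14]
8 → replaces 14 → [3, 4, 8]
5 → replaces 8 → [3, 4, 5]
1 → replaces 3 → [1, 4, 5]
11 → extends → [1, 4, 5, 11]
6 → replaces 11 → [1, 4, 5, 6]
12 → extends → [1, 4, 5, 6, 12]
10 → replaces 12 → [1, 4, 5, 6, 10]
2 → replaces 4 → [1, 2, 5, 6, 10]
Five tails, so the longest strictly increasing subsequence has length 5 (e.g. 3, 4, 8, 11, 12).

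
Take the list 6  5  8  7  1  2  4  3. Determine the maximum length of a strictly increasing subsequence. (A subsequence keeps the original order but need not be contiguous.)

Track the smallest tail for each achievable length (strict):
6 → extends → [6]
5 → replaces 6 → [5]
8 → extends → [5, 8]
7 → replaces 8 → [5, 7]
1 → replaces 5 → [1, 7]
2 → replaces 7 → [1, 2]
4 → extends → [1, 2, 4]
3 → replaces 4 → [1, 2, 3]
Three tails, so the longest strictly increasing subsequence has length 3 (e.g. 1, 2, 4).

3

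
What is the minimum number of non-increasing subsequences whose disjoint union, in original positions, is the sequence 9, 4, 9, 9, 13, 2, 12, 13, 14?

Place each on the leftmost legal pile:
9 → new pile 1 (tops now [9])
4 → pile 1 (tops now [4])
9 → new pile 2 (tops now [4, 9])
9 → pile 2 (tops now [4, 9])
13 → new pile 3 (tops now [4, 9, 13])
2 → pile 1 (tops now [2, 9, 13])
12 → pile 3 (tops now [2, 9, 12])
13 → new pile 4 (tops now [2, 9, 12, 13])
14 → new pile 5 (tops now [2, 9, 12, 13, 14])
Five piles.

5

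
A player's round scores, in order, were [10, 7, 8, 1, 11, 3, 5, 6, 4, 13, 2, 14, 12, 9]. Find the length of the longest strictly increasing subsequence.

6

Track the smallest tail for each achievable length (strict):
10 → extends → [10]
7 → replaces 10 → [7]
8 → extends → [7, 8]
1 → replaces 7 → [1, 8]
11 → extends → [1, 8, 11]
3 → replaces 8 → [1, 3, 11]
5 → replaces 11 → [1, 3, 5]
6 → extends → [1, 3, 5, 6]
4 → replaces 5 → [1, 3, 4, 6]
13 → extends → [1, 3, 4, 6, 13]
2 → replaces 3 → [1, 2, 4, 6, 13]
14 → extends → [1, 2, 4, 6, 13, 14]
12 → replaces 13 → [1, 2, 4, 6, 12, 14]
9 → replaces 12 → [1, 2, 4, 6, 9, 14]
Six tails, so the longest strictly increasing subsequence has length 6 (e.g. 1, 3, 5, 6, 13, 14).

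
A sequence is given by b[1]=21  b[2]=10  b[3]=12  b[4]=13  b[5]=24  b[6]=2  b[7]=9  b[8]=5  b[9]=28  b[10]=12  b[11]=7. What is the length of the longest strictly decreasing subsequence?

Negate each value so 'decreasing' becomes 'increasing', then run patience tails on the negated sequence:
-21 → extends → [-21]
-10 → extends → [-21, -10]
-12 → replaces -10 → [-21, -12]
-13 → replaces -12 → [-21, -13]
-24 → replaces -21 → [-24, -13]
-2 → extends → [-24, -13, -2]
-9 → replaces -2 → [-24, -13, -9]
-5 → extends → [-24, -13, -9, -5]
-28 → replaces -24 → [-28, -13, -9, -5]
-12 → replaces -9 → [-28, -13, -12, -5]
-7 → replaces -5 → [-28, -13, -12, -7]
Four tails, so the longest strictly decreasing subsequence of the original has length 4.

4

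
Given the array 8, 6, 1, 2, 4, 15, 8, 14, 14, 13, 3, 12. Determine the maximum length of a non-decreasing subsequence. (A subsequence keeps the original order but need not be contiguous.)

Track the smallest tail for each achievable length (allowing ties):
8 → extends → [8]
6 → replaces 8 → [6]
1 → replaces 6 → [1]
2 → extends → [1, 2]
4 → extends → [1, 2, 4]
15 → extends → [1, 2, 4, 15]
8 → replaces 15 → [1, 2, 4, 8]
14 → extends → [1, 2, 4, 8, 14]
14 → extends → [1, 2, 4, 8, 14, 14]
13 → replaces 14 → [1, 2, 4, 8, 13, 14]
3 → replaces 4 → [1, 2, 3, 8, 13, 14]
12 → replaces 13 → [1, 2, 3, 8, 12, 14]
Six tails, so the longest non-decreasing subsequence has length 6 (e.g. 1, 2, 4, 8, 14, 14).

6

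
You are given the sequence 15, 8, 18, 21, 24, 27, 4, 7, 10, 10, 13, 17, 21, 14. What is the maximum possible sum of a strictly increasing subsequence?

Let S[i] be the best sum of a strictly increasing subsequence ending at i:
i:       1   2   3   4   5   6   7   8   9  10  11  12  13  14
a[i]:   15   8  18  21  24  27   4   7  10  10  13  17  21  14
S:      15   8  33  54  78 105   4  11  21  21  34  51  72  48
Maximum is 105 (e.g. 15 + 18 + 21 + 24 + 27).

105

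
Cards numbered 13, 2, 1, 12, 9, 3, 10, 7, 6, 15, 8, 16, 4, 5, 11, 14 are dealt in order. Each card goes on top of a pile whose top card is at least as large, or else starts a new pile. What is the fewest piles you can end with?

6

Place each on the leftmost legal pile:
13 → new pile 1 (tops now [13])
2 → pile 1 (tops now [2])
1 → pile 1 (tops now [1])
12 → new pile 2 (tops now [1, 12])
9 → pile 2 (tops now [1, 9])
3 → pile 2 (tops now [1, 3])
10 → new pile 3 (tops now [1, 3, 10])
7 → pile 3 (tops now [1, 3, 7])
6 → pile 3 (tops now [1, 3, 6])
15 → new pile 4 (tops now [1, 3, 6, 15])
8 → pile 4 (tops now [1, 3, 6, 8])
16 → new pile 5 (tops now [1, 3, 6, 8, 16])
4 → pile 3 (tops now [1, 3, 4, 8, 16])
5 → pile 4 (tops now [1, 3, 4, 5, 16])
11 → pile 5 (tops now [1, 3, 4, 5, 11])
14 → new pile 6 (tops now [1, 3, 4, 5, 11, 14])
Six piles.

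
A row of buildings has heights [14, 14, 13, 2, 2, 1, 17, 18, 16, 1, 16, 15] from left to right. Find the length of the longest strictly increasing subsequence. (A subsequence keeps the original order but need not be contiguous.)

3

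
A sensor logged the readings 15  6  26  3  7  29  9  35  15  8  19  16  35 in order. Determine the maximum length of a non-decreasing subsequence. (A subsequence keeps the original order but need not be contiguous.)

6

Let dp[i] be the length of the longest such subsequence ending at index i:
i:      1  2  3  4  5  6  7  8  9 10 11 12 13
a[i]:  15  6 26  3  7 29  9 35 15  8 19 16 35
dp:     1  1  2  1  2  3  3  4  4  3  5  5  6
Maximum dp value is 6.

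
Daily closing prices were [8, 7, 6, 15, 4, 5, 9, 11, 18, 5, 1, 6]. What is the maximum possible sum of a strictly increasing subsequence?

47

Let S[i] be the best sum of a strictly increasing subsequence ending at i:
i:      1  2  3  4  5  6  7  8  9 10 11 12
a[i]:   8  7  6 15  4  5  9 11 18  5  1  6
S:      8  7  6 23  4  9 18 29 47  9  1 15
Maximum is 47 (e.g. 4 + 5 + 9 + 11 + 18).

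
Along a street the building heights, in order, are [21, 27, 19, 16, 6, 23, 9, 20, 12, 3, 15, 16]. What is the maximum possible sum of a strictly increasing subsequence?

Let S[i] be the best sum of a strictly increasing subsequence ending at i:
i:      1  2  3  4  5  6  7  8  9 10 11 12
a[i]:  21 27 19 16  6 23  9 20 12  3 15 16
S:     21 48 19 16  6 44 15 39 27  3 42 58
Maximum is 58 (e.g. 6 + 9 + 12 + 15 + 16).

58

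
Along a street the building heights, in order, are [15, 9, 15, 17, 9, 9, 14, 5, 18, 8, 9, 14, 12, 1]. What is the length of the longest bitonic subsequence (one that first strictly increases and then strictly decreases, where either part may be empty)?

7

inc[i] = longest strictly increasing subsequence ending at i; dec[i] = longest strictly decreasing subsequence starting at i:
i:      1  2  3  4  5  6  7  8  9 10 11 12 13 14
a[i]:  15  9 15 17  9  9 14  5 18  8  9 14 12  1
inc:    1  1  2  3  1  1  2  1  4  2  3  4  4  1
dec:    4  3  4  4  3  3  3  2  4  2  2  3  2  1
Best peak at i=9 (value 18): inc=4, dec=4, length 4+4−1 = 7.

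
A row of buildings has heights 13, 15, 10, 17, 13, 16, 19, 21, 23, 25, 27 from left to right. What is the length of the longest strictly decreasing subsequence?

2

Negate each value so 'decreasing' becomes 'increasing', then run patience tails on the negated sequence:
-13 → extends → [-13]
-15 → replaces -13 → [-15]
-10 → extends → [-15, -10]
-17 → replaces -15 → [-17, -10]
-13 → replaces -10 → [-17, -13]
-16 → replaces -13 → [-17, -16]
-19 → replaces -17 → [-19, -16]
-21 → replaces -19 → [-21, -16]
-23 → replaces -21 → [-23, -16]
-25 → replaces -23 → [-25, -16]
-27 → replaces -25 → [-27, -16]
Two tails, so the longest strictly decreasing subsequence of the original has length 2.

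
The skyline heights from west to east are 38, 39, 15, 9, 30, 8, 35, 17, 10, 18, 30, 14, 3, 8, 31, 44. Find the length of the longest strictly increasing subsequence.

6

Track the smallest tail for each achievable length (strict):
38 → extends → [38]
39 → extends → [38, 39]
15 → replaces 38 → [15, 39]
9 → replaces 15 → [9, 39]
30 → replaces 39 → [9, 30]
8 → replaces 9 → [8, 30]
35 → extends → [8, 30, 35]
17 → replaces 30 → [8, 17, 35]
10 → replaces 17 → [8, 10, 35]
18 → replaces 35 → [8, 10, 18]
30 → extends → [8, 10, 18, 30]
14 → replaces 18 → [8, 10, 14, 30]
3 → replaces 8 → [3, 10, 14, 30]
8 → replaces 10 → [3, 8, 14, 30]
31 → extends → [3, 8, 14, 30, 31]
44 → extends → [3, 8, 14, 30, 31, 44]
Six tails, so the longest strictly increasing subsequence has length 6 (e.g. 15, 17, 18, 30, 31, 44).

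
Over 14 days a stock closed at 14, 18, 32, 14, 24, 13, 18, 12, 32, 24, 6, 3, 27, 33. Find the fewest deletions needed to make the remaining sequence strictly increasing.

Fewest deletions = n − (longest strictly increasing subsequence).
i:      1  2  3  4  5  6  7  8  9 10 11 12 13 14
a[i]:  14 18 32 14 24 13 18 12 32 24  6  3 27 33
dp:     1  2  3  1  3  1  2  1  4  3  1  1  4  5
max dp = 5, so deletions = 14 − 5 = 9.

9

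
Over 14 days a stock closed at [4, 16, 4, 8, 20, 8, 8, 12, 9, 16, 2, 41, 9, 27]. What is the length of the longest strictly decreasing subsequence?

Let dp[i] be the longest strictly decreasing subsequence ending at i:
i:      1  2  3  4  5  6  7  8  9 10 11 12 13 14
a[i]:   4 16  4  8 20  8  8 12  9 16  2 41  9 27
dp:     1  1  2  2  1  2  2  2  3  2  4  1  3  2
Maximum is 4.

4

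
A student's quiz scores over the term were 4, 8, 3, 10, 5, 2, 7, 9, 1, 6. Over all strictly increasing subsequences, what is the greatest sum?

Let S[i] be the best sum of a strictly increasing subsequence ending at i:
i:      1  2  3  4  5  6  7  8  9 10
a[i]:   4  8  3 10  5  2  7  9  1  6
S:      4 12  3 22  9  2 16 25  1 15
Maximum is 25 (e.g. 4 + 5 + 7 + 9).

25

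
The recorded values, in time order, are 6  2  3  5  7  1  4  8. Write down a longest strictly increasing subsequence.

Patience tails give the LIS length; then backtrack through the dp parents:
6 → extends → [6]
2 → replaces 6 → [2]
3 → extends → [2, 3]
5 → extends → [2, 3, 5]
7 → extends → [2, 3, 5, 7]
1 → replaces 2 → [1, 3, 5, 7]
4 → replaces 5 → [1, 3, 4, 7]
8 → extends → [1, 3, 4, 7, 8]
Length 5; one witness is 2, 3, 5, 7, 8.

2, 3, 5, 7, 8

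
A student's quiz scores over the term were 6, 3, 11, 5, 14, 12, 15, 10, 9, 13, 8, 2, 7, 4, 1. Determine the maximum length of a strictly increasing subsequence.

4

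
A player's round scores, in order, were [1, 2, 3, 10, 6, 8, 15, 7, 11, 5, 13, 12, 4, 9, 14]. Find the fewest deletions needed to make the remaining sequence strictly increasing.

Fewest deletions = n − (longest strictly increasing subsequence).
Patience tails:
1 → extends → [1]
2 → extends → [1, 2]
3 → extends → [1, 2, 3]
10 → extends → [1, 2, 3, 10]
6 → replaces 10 → [1, 2, 3, 6]
8 → extends → [1, 2, 3, 6, 8]
15 → extends → [1, 2, 3, 6, 8, 15]
7 → replaces 8 → [1, 2, 3, 6, 7, 15]
11 → replaces 15 → [1, 2, 3, 6, 7, 11]
5 → replaces 6 → [1, 2, 3, 5, 7, 11]
13 → extends → [1, 2, 3, 5, 7, 11, 13]
12 → replaces 13 → [1, 2, 3, 5, 7, 11, 12]
4 → replaces 5 → [1, 2, 3, 4, 7, 11, 12]
9 → replaces 11 → [1, 2, 3, 4, 7, 9, 12]
14 → extends → [1, 2, 3, 4, 7, 9, 12, 14]
Longest strictly increasing subsequence has length 8, so deletions = 15 − 8 = 7.

7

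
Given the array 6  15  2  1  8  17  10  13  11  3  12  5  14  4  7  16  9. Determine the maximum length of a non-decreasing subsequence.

Track the smallest tail for each achievable length (allowing ties):
6 → extends → [6]
15 → extends → [6, 15]
2 → replaces 6 → [2, 15]
1 → replaces 2 → [1, 15]
8 → replaces 15 → [1, 8]
17 → extends → [1, 8, 17]
10 → replaces 17 → [1, 8, 10]
13 → extends → [1, 8, 10, 13]
11 → replaces 13 → [1, 8, 10, 11]
3 → replaces 8 → [1, 3, 10, 11]
12 → extends → [1, 3, 10, 11, 12]
5 → replaces 10 → [1, 3, 5, 11, 12]
14 → extends → [1, 3, 5, 11, 12, 14]
4 → replaces 5 → [1, 3, 4, 11, 12, 14]
7 → replaces 11 → [1, 3, 4, 7, 12, 14]
16 → extends → [1, 3, 4, 7, 12, 14, 16]
9 → replaces 12 → [1, 3, 4, 7, 9, 14, 16]
Seven tails, so the longest non-decreasing subsequence has length 7 (e.g. 6, 8, 10, 11, 12, 14, 16).

7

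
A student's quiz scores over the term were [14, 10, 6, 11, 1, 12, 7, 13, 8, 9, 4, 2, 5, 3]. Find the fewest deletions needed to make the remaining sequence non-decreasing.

Fewest deletions = n − (longest non-decreasing subsequence).
Patience tails:
14 → extends → [14]
10 → replaces 14 → [10]
6 → replaces 10 → [6]
11 → extends → [6, 11]
1 → replaces 6 → [1, 11]
12 → extends → [1, 11, 12]
7 → replaces 11 → [1, 7, 12]
13 → extends → [1, 7, 12, 13]
8 → replaces 12 → [1, 7, 8, 13]
9 → replaces 13 → [1, 7, 8, 9]
4 → replaces 7 → [1, 4, 8, 9]
2 → replaces 4 → [1, 2, 8, 9]
5 → replaces 8 → [1, 2, 5, 9]
3 → replaces 5 → [1, 2, 3, 9]
Longest non-decreasing subsequence has length 4, so deletions = 14 − 4 = 10.

10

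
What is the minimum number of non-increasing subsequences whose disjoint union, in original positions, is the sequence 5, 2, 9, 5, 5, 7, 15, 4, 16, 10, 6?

5

The minimum number of non-increasing subsequences covering a sequence equals the length of its longest strictly increasing subsequence.
LIS length is 5 (e.g. 2, 5, 7, 15, 16), so 5 piles are needed.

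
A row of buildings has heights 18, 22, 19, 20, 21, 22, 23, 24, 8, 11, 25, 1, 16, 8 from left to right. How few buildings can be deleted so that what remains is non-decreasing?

6

Fewest deletions = n − (longest non-decreasing subsequence).
i:      1  2  3  4  5  6  7  8  9 10 11 12 13 14
a[i]:  18 22 19 20 21 22 23 24  8 11 25  1 16  8
dp:     1  2  2  3  4  5  6  7  1  2  8  1  3  2
max dp = 8, so deletions = 14 − 8 = 6.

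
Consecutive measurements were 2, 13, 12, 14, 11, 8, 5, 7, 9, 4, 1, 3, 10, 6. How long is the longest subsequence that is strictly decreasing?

Negate each value so 'decreasing' becomes 'increasing', then run patience tails on the negated sequence:
-2 → extends → [-2]
-13 → replaces -2 → [-13]
-12 → extends → [-13, -12]
-14 → replaces -13 → [-14, -12]
-11 → extends → [-14, -12, -11]
-8 → extends → [-14, -12, -11, -8]
-5 → extends → [-14, -12, -11, -8, -5]
-7 → replaces -5 → [-14, -12, -11, -8, -7]
-9 → replaces -8 → [-14, -12, -11, -9, -7]
-4 → extends → [-14, -12, -11, -9, -7, -4]
-1 → extends → [-14, -12, -11, -9, -7, -4, -1]
-3 → replaces -1 → [-14, -12, -11, -9, -7, -4, -3]
-10 → replaces -9 → [-14, -12, -11, -10, -7, -4, -3]
-6 → replaces -4 → [-14, -12, -11, -10, -7, -6, -3]
Seven tails, so the longest strictly decreasing subsequence of the original has length 7.

7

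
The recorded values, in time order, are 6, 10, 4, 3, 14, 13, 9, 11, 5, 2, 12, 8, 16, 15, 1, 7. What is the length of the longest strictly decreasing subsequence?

6

Negate each value so 'decreasing' becomes 'increasing', then run patience tails on the negated sequence:
-6 → extends → [-6]
-10 → replaces -6 → [-10]
-4 → extends → [-10, -4]
-3 → extends → [-10, -4, -3]
-14 → replaces -10 → [-14, -4, -3]
-13 → replaces -4 → [-14, -13, -3]
-9 → replaces -3 → [-14, -13, -9]
-11 → replaces -9 → [-14, -13, -11]
-5 → extends → [-14, -13, -11, -5]
-2 → extends → [-14, -13, -11, -5, -2]
-12 → replaces -11 → [-14, -13, -12, -5, -2]
-8 → replaces -5 → [-14, -13, -12, -8, -2]
-16 → replaces -14 → [-16, -13, -12, -8, -2]
-15 → replaces -13 → [-16, -15, -12, -8, -2]
-1 → extends → [-16, -15, -12, -8, -2, -1]
-7 → replaces -2 → [-16, -15, -12, -8, -7, -1]
Six tails, so the longest strictly decreasing subsequence of the original has length 6.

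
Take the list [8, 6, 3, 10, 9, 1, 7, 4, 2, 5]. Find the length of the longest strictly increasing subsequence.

Let dp[i] be the length of the longest such subsequence ending at index i:
i:      1  2  3  4  5  6  7  8  9 10
a[i]:   8  6  3 10  9  1  7  4  2  5
dp:     1  1  1  2  2  1  2  2  2  3
Maximum dp value is 3.

3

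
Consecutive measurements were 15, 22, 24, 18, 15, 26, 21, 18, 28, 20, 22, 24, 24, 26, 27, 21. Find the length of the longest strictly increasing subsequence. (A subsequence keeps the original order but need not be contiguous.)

7

Track the smallest tail for each achievable length (strict):
15 → extends → [15]
22 → extends → [15, 22]
24 → extends → [15, 22, 24]
18 → replaces 22 → [15, 18, 24]
15 → already a tail → [15, 18, 24]
26 → extends → [15, 18, 24, 26]
21 → replaces 24 → [15, 18, 21, 26]
18 → already a tail → [15, 18, 21, 26]
28 → extends → [15, 18, 21, 26, 28]
20 → replaces 21 → [15, 18, 20, 26, 28]
22 → replaces 26 → [15, 18, 20, 22, 28]
24 → replaces 28 → [15, 18, 20, 22, 24]
24 → already a tail → [15, 18, 20, 22, 24]
26 → extends → [15, 18, 20, 22, 24, 26]
27 → extends → [15, 18, 20, 22, 24, 26, 27]
21 → replaces 22 → [15, 18, 20, 21, 24, 26, 27]
Seven tails, so the longest strictly increasing subsequence has length 7 (e.g. 15, 18, 21, 22, 24, 26, 27).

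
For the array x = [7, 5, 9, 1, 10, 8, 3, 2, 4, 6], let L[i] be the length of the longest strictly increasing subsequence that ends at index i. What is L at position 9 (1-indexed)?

dp[i] = 1 + max{dp[j] : j<i, x[j]<x[i]} (or 1 if no such j):
i:      1  2  3  4  5  6  7  8  9 10
x[i]:   7  5  9  1 10  8  3  2  4  6
dp:     1  1  2  1  3  2  2  2  3  4
At index 9 the value is 3.

3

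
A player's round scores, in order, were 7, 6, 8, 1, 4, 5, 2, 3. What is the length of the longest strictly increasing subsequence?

3

Track the smallest tail for each achievable length (strict):
7 → extends → [7]
6 → replaces 7 → [6]
8 → extends → [6, 8]
1 → replaces 6 → [1, 8]
4 → replaces 8 → [1, 4]
5 → extends → [1, 4, 5]
2 → replaces 4 → [1, 2, 5]
3 → replaces 5 → [1, 2, 3]
Three tails, so the longest strictly increasing subsequence has length 3 (e.g. 1, 4, 5).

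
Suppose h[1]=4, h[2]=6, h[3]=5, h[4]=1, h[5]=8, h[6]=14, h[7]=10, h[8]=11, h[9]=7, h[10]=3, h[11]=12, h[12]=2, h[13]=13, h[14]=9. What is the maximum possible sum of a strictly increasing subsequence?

Let S[i] be the best sum of a strictly increasing subsequence ending at i:
i:      1  2  3  4  5  6  7  8  9 10 11 12 13 14
h[i]:   4  6  5  1  8 14 10 11  7  3 12  2 13  9
S:      4 10  9  1 18 32 28 39 17  4 51  3 64 27
Maximum is 64 (e.g. 4 + 6 + 8 + 10 + 11 + 12 + 13).

64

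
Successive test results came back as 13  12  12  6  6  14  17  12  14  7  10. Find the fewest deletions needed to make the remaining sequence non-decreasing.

7

Fewest deletions = n − (longest non-decreasing subsequence).
i:      1  2  3  4  5  6  7  8  9 10 11
a[i]:  13 12 12  6  6 14 17 12 14  7 10
dp:     1  1  2  1  2  3  4  3  4  3  4
max dp = 4, so deletions = 11 − 4 = 7.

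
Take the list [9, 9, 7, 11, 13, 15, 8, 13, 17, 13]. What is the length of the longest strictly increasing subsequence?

Track the smallest tail for each achievable length (strict):
9 → extends → [9]
9 → already a tail → [9]
7 → replaces 9 → [7]
11 → extends → [7, 11]
13 → extends → [7, 11, 13]
15 → extends → [7, 11, 13, 15]
8 → replaces 11 → [7, 8, 13, 15]
13 → already a tail → [7, 8, 13, 15]
17 → extends → [7, 8, 13, 15, 17]
13 → already a tail → [7, 8, 13, 15, 17]
Five tails, so the longest strictly increasing subsequence has length 5 (e.g. 9, 11, 13, 15, 17).

5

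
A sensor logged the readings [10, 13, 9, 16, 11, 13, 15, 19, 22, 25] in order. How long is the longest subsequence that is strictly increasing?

7

Track the smallest tail for each achievable length (strict):
10 → extends → [10]
13 → extends → [10, 13]
9 → replaces 10 → [9, 13]
16 → extends → [9, 13, 16]
11 → replaces 13 → [9, 11, 16]
13 → replaces 16 → [9, 11, 13]
15 → extends → [9, 11, 13, 15]
19 → extends → [9, 11, 13, 15, 19]
22 → extends → [9, 11, 13, 15, 19, 22]
25 → extends → [9, 11, 13, 15, 19, 22, 25]
Seven tails, so the longest strictly increasing subsequence has length 7 (e.g. 10, 11, 13, 15, 19, 22, 25).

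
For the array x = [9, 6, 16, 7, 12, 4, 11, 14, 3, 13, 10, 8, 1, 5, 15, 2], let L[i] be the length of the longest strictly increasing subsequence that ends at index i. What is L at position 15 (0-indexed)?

2

dp[i] = 1 + max{dp[j] : j<i, x[j]<x[i]} (or 1 if no such j):
i:      0  1  2  3  4  5  6  7  8  9 10 11 12 13 14 15
x[i]:   9  6 16  7 12  4 11 14  3 13 10  8  1  5 15  2
dp:     1  1  2  2  3  1  3  4  1  4  3  3  1  2  5  2
At index 15 the value is 2.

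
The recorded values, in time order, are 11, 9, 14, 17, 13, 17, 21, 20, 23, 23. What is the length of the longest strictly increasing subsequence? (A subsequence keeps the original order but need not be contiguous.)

Track the smallest tail for each achievable length (strict):
11 → extends → [11]
9 → replaces 11 → [9]
14 → extends → [9, 14]
17 → extends → [9, 14, 17]
13 → replaces 14 → [9, 13, 17]
17 → already a tail → [9, 13, 17]
21 → extends → [9, 13, 17, 21]
20 → replaces 21 → [9, 13, 17, 20]
23 → extends → [9, 13, 17, 20, 23]
23 → already a tail → [9, 13, 17, 20, 23]
Five tails, so the longest strictly increasing subsequence has length 5 (e.g. 11, 14, 17, 21, 23).

5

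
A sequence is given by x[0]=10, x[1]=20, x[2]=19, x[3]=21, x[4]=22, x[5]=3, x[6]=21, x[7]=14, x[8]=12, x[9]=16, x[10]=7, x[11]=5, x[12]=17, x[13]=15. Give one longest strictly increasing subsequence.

10, 20, 21, 22

Patience tails give the LIS length; then backtrack through the dp parents:
10 → extends → [10]
20 → extends → [10, 20]
19 → replaces 20 → [10, 19]
21 → extends → [10, 19, 21]
22 → extends → [10, 19, 21, 22]
3 → replaces 10 → [3, 19, 21, 22]
21 → already a tail → [3, 19, 21, 22]
14 → replaces 19 → [3, 14, 21, 22]
12 → replaces 14 → [3, 12, 21, 22]
16 → replaces 21 → [3, 12, 16, 22]
7 → replaces 12 → [3, 7, 16, 22]
5 → replaces 7 → [3, 5, 16, 22]
17 → replaces 22 → [3, 5, 16, 17]
15 → replaces 16 → [3, 5, 15, 17]
Length 4; one witness is 10, 20, 21, 22.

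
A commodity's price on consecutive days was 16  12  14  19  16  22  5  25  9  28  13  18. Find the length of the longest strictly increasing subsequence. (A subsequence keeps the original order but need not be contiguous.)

6

Let dp[i] be the length of the longest such subsequence ending at index i:
i:      1  2  3  4  5  6  7  8  9 10 11 12
a[i]:  16 12 14 19 16 22  5 25  9 28 13 18
dp:     1  1  2  3  3  4  1  5  2  6  3  4
Maximum dp value is 6.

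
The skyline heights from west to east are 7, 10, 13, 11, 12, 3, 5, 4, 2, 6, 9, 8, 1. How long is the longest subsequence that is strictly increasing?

Let dp[i] be the length of the longest such subsequence ending at index i:
i:      1  2  3  4  5  6  7  8  9 10 11 12 13
a[i]:   7 10 13 11 12  3  5  4  2  6  9  8  1
dp:     1  2  3  3  4  1  2  2  1  3  4  4  1
Maximum dp value is 4.

4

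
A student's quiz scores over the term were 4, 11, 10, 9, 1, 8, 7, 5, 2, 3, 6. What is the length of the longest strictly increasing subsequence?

Let dp[i] be the length of the longest such subsequence ending at index i:
i:      1  2  3  4  5  6  7  8  9 10 11
a[i]:   4 11 10  9  1  8  7  5  2  3  6
dp:     1  2  2  2  1  2  2  2  2  3  4
Maximum dp value is 4.

4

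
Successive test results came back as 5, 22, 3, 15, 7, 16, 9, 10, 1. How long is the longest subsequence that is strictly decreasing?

4

Let dp[i] be the longest strictly decreasing subsequence ending at i:
i:      1  2  3  4  5  6  7  8  9
a[i]:   5 22  3 15  7 16  9 10  1
dp:     1  1  2  2  3  2  3  3  4
Maximum is 4.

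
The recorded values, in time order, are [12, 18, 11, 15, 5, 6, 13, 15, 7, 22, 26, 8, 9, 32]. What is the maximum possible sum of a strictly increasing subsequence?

Let S[i] be the best sum of a strictly increasing subsequence ending at i:
i:       1   2   3   4   5   6   7   8   9  10  11  12  13  14
a[i]:   12  18  11  15   5   6  13  15   7  22  26   8   9  32
S:      12  30  11  27   5  11  25  40  18  62  88  26  35 120
Maximum is 120 (e.g. 12 + 13 + 15 + 22 + 26 + 32).

120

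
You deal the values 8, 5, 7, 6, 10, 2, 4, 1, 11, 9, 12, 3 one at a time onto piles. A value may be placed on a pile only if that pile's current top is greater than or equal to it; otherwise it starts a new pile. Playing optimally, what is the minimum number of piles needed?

5

Place each on the leftmost legal pile:
8 → new pile 1 (tops now [8])
5 → pile 1 (tops now [5])
7 → new pile 2 (tops now [5, 7])
6 → pile 2 (tops now [5, 6])
10 → new pile 3 (tops now [5, 6, 10])
2 → pile 1 (tops now [2, 6, 10])
4 → pile 2 (tops now [2, 4, 10])
1 → pile 1 (tops now [1, 4, 10])
11 → new pile 4 (tops now [1, 4, 10, 11])
9 → pile 3 (tops now [1, 4, 9, 11])
12 → new pile 5 (tops now [1, 4, 9, 11, 12])
3 → pile 2 (tops now [1, 3, 9, 11, 12])
Five piles.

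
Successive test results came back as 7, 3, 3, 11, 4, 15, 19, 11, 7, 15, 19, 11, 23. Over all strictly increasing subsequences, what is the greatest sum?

Let S[i] be the best sum of a strictly increasing subsequence ending at i:
i:      1  2  3  4  5  6  7  8  9 10 11 12 13
a[i]:   7  3  3 11  4 15 19 11  7 15 19 11 23
S:      7  3  3 18  7 33 52 18 14 33 52 25 75
Maximum is 75 (e.g. 3 + 4 + 11 + 15 + 19 + 23).

75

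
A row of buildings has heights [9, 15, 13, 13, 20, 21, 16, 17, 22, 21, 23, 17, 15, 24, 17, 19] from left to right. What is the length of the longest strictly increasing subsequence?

Track the smallest tail for each achievable length (strict):
9 → extends → [9]
15 → extends → [9, 15]
13 → replaces 15 → [9, 13]
13 → already a tail → [9, 13]
20 → extends → [9, 13, 20]
21 → extends → [9, 13, 20, 21]
16 → replaces 20 → [9, 13, 16, 21]
17 → replaces 21 → [9, 13, 16, 17]
22 → extends → [9, 13, 16, 17, 22]
21 → replaces 22 → [9, 13, 16, 17, 21]
23 → extends → [9, 13, 16, 17, 21, 23]
17 → already a tail → [9, 13, 16, 17, 21, 23]
15 → replaces 16 → [9, 13, 15, 17, 21, 23]
24 → extends → [9, 13, 15, 17, 21, 23, 24]
17 → already a tail → [9, 13, 15, 17, 21, 23, 24]
19 → replaces 21 → [9, 13, 15, 17, 19, 23, 24]
Seven tails, so the longest strictly increasing subsequence has length 7 (e.g. 9, 15, 20, 21, 22, 23, 24).

7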